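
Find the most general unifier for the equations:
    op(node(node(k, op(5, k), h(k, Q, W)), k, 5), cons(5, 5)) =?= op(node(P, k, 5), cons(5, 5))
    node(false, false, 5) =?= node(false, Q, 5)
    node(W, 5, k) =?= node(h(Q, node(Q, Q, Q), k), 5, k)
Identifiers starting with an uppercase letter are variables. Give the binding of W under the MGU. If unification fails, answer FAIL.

Decompose op/2: node(node(k, op(5, k), h(k, Q, W)), k, 5) =?= node(P, k, 5),  cons(5, 5) =?= cons(5, 5).
Decompose node/3: node(k, op(5, k), h(k, Q, W)) =?= P,  k =?= k,  5 =?= 5.
Bind P := node(k, op(5, k), h(k, Q, W)); no other remaining equation mentions P.
Delete trivial equation k =?= k.
Delete trivial equation 5 =?= 5.
Delete trivial equation cons(5, 5) =?= cons(5, 5).
Decompose node/3: false =?= false,  false =?= Q,  5 =?= 5.
Delete trivial equation false =?= false.
Bind Q := false; substituting into the one remaining equation that mentions Q gives: node(W, 5, k) =?= node(h(false, node(false, false, false), k), 5, k). Substituting into the earlier binding gives P := node(k, op(5, k), h(k, false, W)).
Delete trivial equation 5 =?= 5.
Decompose node/3: W =?= h(false, node(false, false, false), k),  5 =?= 5,  k =?= k.
Bind W := h(false, node(false, false, false), k); no other remaining equation mentions W. Substituting into the earlier binding gives P := node(k, op(5, k), h(k, false, h(false, node(false, false, false), k))).
Delete trivial equation 5 =?= 5.
Delete trivial equation k =?= k.
MGU = { P := node(k, op(5, k), h(k, false, h(false, node(false, false, false), k))), Q := false, W := h(false, node(false, false, false), k) }, so W := h(false, node(false, false, false), k).

h(false, node(false, false, false), k)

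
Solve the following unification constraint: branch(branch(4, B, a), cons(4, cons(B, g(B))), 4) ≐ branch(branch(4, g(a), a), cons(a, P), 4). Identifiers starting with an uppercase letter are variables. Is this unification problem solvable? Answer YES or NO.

NO

Decompose branch/3: branch(4, B, a) ≐ branch(4, g(a), a),  cons(4, cons(B, g(B))) ≐ cons(a, P),  4 ≐ 4.
Decompose branch/3: 4 ≐ 4,  B ≐ g(a),  a ≐ a.
Delete trivial equation 4 ≐ 4.
Bind B := g(a); substituting into the one remaining equation that mentions B gives: cons(4, cons(g(a), g(g(a)))) ≐ cons(a, P).
Delete trivial equation a ≐ a.
Decompose cons/2: 4 ≐ a,  cons(g(a), g(g(a))) ≐ P.
Clash: constants 4 and a differ; no unifier exists.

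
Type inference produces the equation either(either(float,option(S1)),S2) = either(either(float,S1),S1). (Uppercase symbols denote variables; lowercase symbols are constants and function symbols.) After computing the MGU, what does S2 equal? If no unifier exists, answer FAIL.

FAIL

Decompose either/2: either(float,option(S1)) = either(float,S1),  S2 = S1.
Decompose either/2: float = float,  option(S1) = S1.
Delete trivial equation float = float.
Occurs check fails: S1 occurs in option(S1); the equation S1 = option(S1) has no finite solution.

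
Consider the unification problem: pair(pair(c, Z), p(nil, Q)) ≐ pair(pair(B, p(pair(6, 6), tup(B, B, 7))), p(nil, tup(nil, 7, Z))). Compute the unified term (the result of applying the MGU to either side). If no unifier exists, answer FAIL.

pair(pair(c, p(pair(6, 6), tup(c, c, 7))), p(nil, tup(nil, 7, p(pair(6, 6), tup(c, c, 7)))))

Decompose pair/2: pair(c, Z) ≐ pair(B, p(pair(6, 6), tup(B, B, 7))),  p(nil, Q) ≐ p(nil, tup(nil, 7, Z)).
Decompose pair/2: c ≐ B,  Z ≐ p(pair(6, 6), tup(B, B, 7)).
Bind B := c; substituting into the one remaining equation that mentions B gives: Z ≐ p(pair(6, 6), tup(c, c, 7)).
Bind Z := p(pair(6, 6), tup(c, c, 7)); substituting into the remaining equation gives: p(nil, Q) ≐ p(nil, tup(nil, 7, p(pair(6, 6), tup(c, c, 7)))).
Decompose p/2: nil ≐ nil,  Q ≐ tup(nil, 7, p(pair(6, 6), tup(c, c, 7))).
Delete trivial equation nil ≐ nil.
Bind Q := tup(nil, 7, p(pair(6, 6), tup(c, c, 7))).
Applying the MGU to either side gives pair(pair(c, p(pair(6, 6), tup(c, c, 7))), p(nil, tup(nil, 7, p(pair(6, 6), tup(c, c, 7))))).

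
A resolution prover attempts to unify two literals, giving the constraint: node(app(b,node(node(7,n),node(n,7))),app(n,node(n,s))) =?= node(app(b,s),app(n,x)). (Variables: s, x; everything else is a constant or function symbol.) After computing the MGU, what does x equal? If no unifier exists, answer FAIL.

Decompose node/2: app(b,node(node(7,n),node(n,7))) =?= app(b,s),  app(n,node(n,s)) =?= app(n,x).
Decompose app/2: b =?= b,  node(node(7,n),node(n,7)) =?= s.
Delete trivial equation b =?= b.
Bind s := node(node(7,n),node(n,7)); substituting into the remaining equation gives: app(n,node(n,node(node(7,n),node(n,7)))) =?= app(n,x).
Decompose app/2: n =?= n,  node(n,node(node(7,n),node(n,7))) =?= x.
Delete trivial equation n =?= n.
Bind x := node(n,node(node(7,n),node(n,7))).
MGU = { s -> node(node(7,n),node(n,7)), x -> node(n,node(node(7,n),node(n,7))) }, so x -> node(n,node(node(7,n),node(n,7))).

node(n,node(node(7,n),node(n,7)))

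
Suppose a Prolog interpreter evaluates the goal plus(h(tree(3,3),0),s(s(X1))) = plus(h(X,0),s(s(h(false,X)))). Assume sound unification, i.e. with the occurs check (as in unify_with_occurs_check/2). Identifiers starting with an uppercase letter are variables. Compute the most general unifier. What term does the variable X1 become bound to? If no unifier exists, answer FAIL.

h(false,tree(3,3))

Decompose plus/2: h(tree(3,3),0) = h(X,0),  s(s(X1)) = s(s(h(false,X))).
Decompose h/2: tree(3,3) = X,  0 = 0.
Bind X := tree(3,3); substituting into the one remaining equation that mentions X gives: s(s(X1)) = s(s(h(false,tree(3,3)))).
Delete trivial equation 0 = 0.
Decompose s/1: s(X1) = s(h(false,tree(3,3))).
Decompose s/1: X1 = h(false,tree(3,3)).
Bind X1 := h(false,tree(3,3)).
MGU = { X ↦ tree(3,3), X1 ↦ h(false,tree(3,3)) }, so X1 ↦ h(false,tree(3,3)).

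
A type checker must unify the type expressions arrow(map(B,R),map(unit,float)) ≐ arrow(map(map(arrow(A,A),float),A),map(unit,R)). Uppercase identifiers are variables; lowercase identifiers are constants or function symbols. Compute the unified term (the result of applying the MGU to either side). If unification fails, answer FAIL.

Decompose arrow/2: map(B,R) ≐ map(map(arrow(A,A),float),A),  map(unit,float) ≐ map(unit,R).
Decompose map/2: B ≐ map(arrow(A,A),float),  R ≐ A.
Bind B := map(arrow(A,A),float); no other remaining equation mentions B.
Bind R := A; substituting into the remaining equation gives: map(unit,float) ≐ map(unit,A).
Decompose map/2: unit ≐ unit,  float ≐ A.
Delete trivial equation unit ≐ unit.
Bind A := float. Substituting into the earlier bindings gives B := map(arrow(float,float),float), R := float.
Applying the MGU to either side gives arrow(map(map(arrow(float,float),float),float),map(unit,float)).

arrow(map(map(arrow(float,float),float),float),map(unit,float))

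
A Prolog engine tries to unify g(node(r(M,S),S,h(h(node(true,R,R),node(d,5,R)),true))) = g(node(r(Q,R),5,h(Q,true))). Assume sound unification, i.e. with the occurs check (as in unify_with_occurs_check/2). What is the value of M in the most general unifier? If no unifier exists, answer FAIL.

Decompose g/1: node(r(M,S),S,h(h(node(true,R,R),node(d,5,R)),true)) = node(r(Q,R),5,h(Q,true)).
Decompose node/3: r(M,S) = r(Q,R),  S = 5,  h(h(node(true,R,R),node(d,5,R)),true) = h(Q,true).
Decompose r/2: M = Q,  S = R.
Bind M := Q; no other remaining equation mentions M.
Bind S := R; substituting into the one remaining equation that mentions S gives: R = 5.
Bind R := 5; substituting into the remaining equation gives: h(h(node(true,5,5),node(d,5,5)),true) = h(Q,true). Substituting into the earlier binding gives S := 5.
Decompose h/2: h(node(true,5,5),node(d,5,5)) = Q,  true = true.
Bind Q := h(node(true,5,5),node(d,5,5)); no other remaining equation mentions Q. Substituting into the earlier binding gives M := h(node(true,5,5),node(d,5,5)).
Delete trivial equation true = true.
MGU = { M -> h(node(true,5,5),node(d,5,5)), S -> 5, R -> 5, Q -> h(node(true,5,5),node(d,5,5)) }, so M -> h(node(true,5,5),node(d,5,5)).

h(node(true,5,5),node(d,5,5))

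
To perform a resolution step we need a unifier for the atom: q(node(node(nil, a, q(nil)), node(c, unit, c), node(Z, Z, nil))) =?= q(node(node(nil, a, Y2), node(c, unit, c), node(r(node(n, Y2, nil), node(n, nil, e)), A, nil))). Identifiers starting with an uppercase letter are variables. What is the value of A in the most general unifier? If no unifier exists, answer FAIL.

r(node(n, q(nil), nil), node(n, nil, e))

Decompose q/1: node(node(nil, a, q(nil)), node(c, unit, c), node(Z, Z, nil)) =?= node(node(nil, a, Y2), node(c, unit, c), node(r(node(n, Y2, nil), node(n, nil, e)), A, nil)).
Decompose node/3: node(nil, a, q(nil)) =?= node(nil, a, Y2),  node(c, unit, c) =?= node(c, unit, c),  node(Z, Z, nil) =?= node(r(node(n, Y2, nil), node(n, nil, e)), A, nil).
Decompose node/3: nil =?= nil,  a =?= a,  q(nil) =?= Y2.
Delete trivial equation nil =?= nil.
Delete trivial equation a =?= a.
Bind Y2 := q(nil); substituting into the one remaining equation that mentions Y2 gives: node(Z, Z, nil) =?= node(r(node(n, q(nil), nil), node(n, nil, e)), A, nil).
Delete trivial equation node(c, unit, c) =?= node(c, unit, c).
Decompose node/3: Z =?= r(node(n, q(nil), nil), node(n, nil, e)),  Z =?= A,  nil =?= nil.
Bind Z := r(node(n, q(nil), nil), node(n, nil, e)); substituting into the one remaining equation that mentions Z gives: r(node(n, q(nil), nil), node(n, nil, e)) =?= A.
Bind A := r(node(n, q(nil), nil), node(n, nil, e)); no other remaining equation mentions A.
Delete trivial equation nil =?= nil.
MGU = { Y2 ↦ q(nil), Z ↦ r(node(n, q(nil), nil), node(n, nil, e)), A ↦ r(node(n, q(nil), nil), node(n, nil, e)) }, so A ↦ r(node(n, q(nil), nil), node(n, nil, e)).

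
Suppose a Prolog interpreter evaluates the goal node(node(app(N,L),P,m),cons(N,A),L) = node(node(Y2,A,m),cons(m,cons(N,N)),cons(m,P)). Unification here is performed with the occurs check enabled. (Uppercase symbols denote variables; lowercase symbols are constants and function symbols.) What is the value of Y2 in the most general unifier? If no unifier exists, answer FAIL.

app(m,cons(m,cons(m,m)))

Decompose node/3: node(app(N,L),P,m) = node(Y2,A,m),  cons(N,A) = cons(m,cons(N,N)),  L = cons(m,P).
Decompose node/3: app(N,L) = Y2,  P = A,  m = m.
Bind Y2 := app(N,L); no other remaining equation mentions Y2.
Bind P := A; substituting into the one remaining equation that mentions P gives: L = cons(m,A).
Delete trivial equation m = m.
Decompose cons/2: N = m,  A = cons(N,N).
Bind N := m; substituting into the one remaining equation that mentions N gives: A = cons(m,m). Substituting into the earlier binding gives Y2 := app(m,L).
Bind A := cons(m,m); substituting into the remaining equation gives: L = cons(m,cons(m,m)). Substituting into the earlier binding gives P := cons(m,m).
Bind L := cons(m,cons(m,m)). Substituting into the earlier binding gives Y2 := app(m,cons(m,cons(m,m))).
MGU = { Y2 ↦ app(m,cons(m,cons(m,m))), P ↦ cons(m,m), N ↦ m, A ↦ cons(m,m), L ↦ cons(m,cons(m,m)) }, so Y2 ↦ app(m,cons(m,cons(m,m))).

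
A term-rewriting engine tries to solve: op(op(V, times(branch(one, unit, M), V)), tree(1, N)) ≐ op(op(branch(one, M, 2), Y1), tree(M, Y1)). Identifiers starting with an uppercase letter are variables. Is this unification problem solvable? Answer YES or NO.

YES

Decompose op/2: op(V, times(branch(one, unit, M), V)) ≐ op(branch(one, M, 2), Y1),  tree(1, N) ≐ tree(M, Y1).
Decompose op/2: V ≐ branch(one, M, 2),  times(branch(one, unit, M), V) ≐ Y1.
Bind V := branch(one, M, 2); substituting into the one remaining equation that mentions V gives: times(branch(one, unit, M), branch(one, M, 2)) ≐ Y1.
Bind Y1 := times(branch(one, unit, M), branch(one, M, 2)); substituting into the remaining equation gives: tree(1, N) ≐ tree(M, times(branch(one, unit, M), branch(one, M, 2))).
Decompose tree/2: 1 ≐ M,  N ≐ times(branch(one, unit, M), branch(one, M, 2)).
Bind M := 1; substituting into the remaining equation gives: N ≐ times(branch(one, unit, 1), branch(one, 1, 2)). Substituting into the earlier bindings gives V := branch(one, 1, 2), Y1 := times(branch(one, unit, 1), branch(one, 1, 2)).
Bind N := times(branch(one, unit, 1), branch(one, 1, 2)).
No equations remain and no clash or occurs-check failure arose, so a unifier exists.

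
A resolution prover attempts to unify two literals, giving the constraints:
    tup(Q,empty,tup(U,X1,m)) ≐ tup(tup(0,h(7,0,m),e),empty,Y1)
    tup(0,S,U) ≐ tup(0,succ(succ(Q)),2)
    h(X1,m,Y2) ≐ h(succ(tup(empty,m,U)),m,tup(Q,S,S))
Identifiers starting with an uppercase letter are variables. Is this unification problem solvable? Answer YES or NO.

Decompose tup/3: Q ≐ tup(0,h(7,0,m),e),  empty ≐ empty,  tup(U,X1,m) ≐ Y1.
Bind Q := tup(0,h(7,0,m),e); substituting into the 2 remaining equations that mention Q gives: tup(0,S,U) ≐ tup(0,succ(succ(tup(0,h(7,0,m),e))),2),  h(X1,m,Y2) ≐ h(succ(tup(empty,m,U)),m,tup(tup(0,h(7,0,m),e),S,S)).
Delete trivial equation empty ≐ empty.
Bind Y1 := tup(U,X1,m); no other remaining equation mentions Y1.
Decompose tup/3: 0 ≐ 0,  S ≐ succ(succ(tup(0,h(7,0,m),e))),  U ≐ 2.
Delete trivial equation 0 ≐ 0.
Bind S := succ(succ(tup(0,h(7,0,m),e))); substituting into the one remaining equation that mentions S gives: h(X1,m,Y2) ≐ h(succ(tup(empty,m,U)),m,tup(tup(0,h(7,0,m),e),succ(succ(tup(0,h(7,0,m),e))),succ(succ(tup(0,h(7,0,m),e))))).
Bind U := 2; substituting into the remaining equation gives: h(X1,m,Y2) ≐ h(succ(tup(empty,m,2)),m,tup(tup(0,h(7,0,m),e),succ(succ(tup(0,h(7,0,m),e))),succ(succ(tup(0,h(7,0,m),e))))). Substituting into the earlier binding gives Y1 := tup(2,X1,m).
Decompose h/3: X1 ≐ succ(tup(empty,m,2)),  m ≐ m,  Y2 ≐ tup(tup(0,h(7,0,m),e),succ(succ(tup(0,h(7,0,m),e))),succ(succ(tup(0,h(7,0,m),e)))).
Bind X1 := succ(tup(empty,m,2)); no other remaining equation mentions X1. Substituting into the earlier binding gives Y1 := tup(2,succ(tup(empty,m,2)),m).
Delete trivial equation m ≐ m.
Bind Y2 := tup(tup(0,h(7,0,m),e),succ(succ(tup(0,h(7,0,m),e))),succ(succ(tup(0,h(7,0,m),e)))).
No equations remain and no clash or occurs-check failure arose, so a unifier exists.

YES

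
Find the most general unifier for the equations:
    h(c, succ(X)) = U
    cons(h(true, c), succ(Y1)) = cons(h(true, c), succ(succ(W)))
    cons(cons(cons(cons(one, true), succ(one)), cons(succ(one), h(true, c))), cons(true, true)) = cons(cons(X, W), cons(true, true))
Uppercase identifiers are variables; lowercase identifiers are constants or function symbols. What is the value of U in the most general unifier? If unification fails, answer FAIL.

Bind U := h(c, succ(X)); no other remaining equation mentions U.
Decompose cons/2: h(true, c) = h(true, c),  succ(Y1) = succ(succ(W)).
Delete trivial equation h(true, c) = h(true, c).
Decompose succ/1: Y1 = succ(W).
Bind Y1 := succ(W); no other remaining equation mentions Y1.
Decompose cons/2: cons(cons(cons(one, true), succ(one)), cons(succ(one), h(true, c))) = cons(X, W),  cons(true, true) = cons(true, true).
Decompose cons/2: cons(cons(one, true), succ(one)) = X,  cons(succ(one), h(true, c)) = W.
Bind X := cons(cons(one, true), succ(one)); no other remaining equation mentions X. Substituting into the earlier binding gives U := h(c, succ(cons(cons(one, true), succ(one)))).
Bind W := cons(succ(one), h(true, c)); no other remaining equation mentions W. Substituting into the earlier binding gives Y1 := succ(cons(succ(one), h(true, c))).
Delete trivial equation cons(true, true) = cons(true, true).
MGU = { U -> h(c, succ(cons(cons(one, true), succ(one)))), Y1 -> succ(cons(succ(one), h(true, c))), X -> cons(cons(one, true), succ(one)), W -> cons(succ(one), h(true, c)) }, so U -> h(c, succ(cons(cons(one, true), succ(one)))).

h(c, succ(cons(cons(one, true), succ(one))))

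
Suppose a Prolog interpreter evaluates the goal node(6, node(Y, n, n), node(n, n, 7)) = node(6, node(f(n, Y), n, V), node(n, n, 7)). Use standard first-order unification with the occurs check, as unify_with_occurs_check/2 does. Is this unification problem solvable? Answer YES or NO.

Decompose node/3: 6 = 6,  node(Y, n, n) = node(f(n, Y), n, V),  node(n, n, 7) = node(n, n, 7).
Delete trivial equation 6 = 6.
Decompose node/3: Y = f(n, Y),  n = n,  n = V.
Occurs check fails: Y occurs in f(n, Y); the equation Y = f(n, Y) has no finite solution.

NO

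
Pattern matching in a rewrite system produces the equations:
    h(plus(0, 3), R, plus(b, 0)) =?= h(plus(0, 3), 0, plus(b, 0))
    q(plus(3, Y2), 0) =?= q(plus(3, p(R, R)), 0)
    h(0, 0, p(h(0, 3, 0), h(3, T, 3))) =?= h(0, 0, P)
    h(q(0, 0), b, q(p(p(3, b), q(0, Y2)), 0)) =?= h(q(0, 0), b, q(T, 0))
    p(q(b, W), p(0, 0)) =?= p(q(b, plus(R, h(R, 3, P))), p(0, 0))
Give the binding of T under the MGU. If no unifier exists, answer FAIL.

Decompose h/3: plus(0, 3) =?= plus(0, 3),  R =?= 0,  plus(b, 0) =?= plus(b, 0).
Delete trivial equation plus(0, 3) =?= plus(0, 3).
Bind R := 0; substituting into the 2 remaining equations that mention R gives: q(plus(3, Y2), 0) =?= q(plus(3, p(0, 0)), 0),  p(q(b, W), p(0, 0)) =?= p(q(b, plus(0, h(0, 3, P))), p(0, 0)).
Delete trivial equation plus(b, 0) =?= plus(b, 0).
Decompose q/2: plus(3, Y2) =?= plus(3, p(0, 0)),  0 =?= 0.
Decompose plus/2: 3 =?= 3,  Y2 =?= p(0, 0).
Delete trivial equation 3 =?= 3.
Bind Y2 := p(0, 0); substituting into the one remaining equation that mentions Y2 gives: h(q(0, 0), b, q(p(p(3, b), q(0, p(0, 0))), 0)) =?= h(q(0, 0), b, q(T, 0)).
Delete trivial equation 0 =?= 0.
Decompose h/3: 0 =?= 0,  0 =?= 0,  p(h(0, 3, 0), h(3, T, 3)) =?= P.
Delete trivial equation 0 =?= 0.
Delete trivial equation 0 =?= 0.
Bind P := p(h(0, 3, 0), h(3, T, 3)); substituting into the one remaining equation that mentions P gives: p(q(b, W), p(0, 0)) =?= p(q(b, plus(0, h(0, 3, p(h(0, 3, 0), h(3, T, 3))))), p(0, 0)).
Decompose h/3: q(0, 0) =?= q(0, 0),  b =?= b,  q(p(p(3, b), q(0, p(0, 0))), 0) =?= q(T, 0).
Delete trivial equation q(0, 0) =?= q(0, 0).
Delete trivial equation b =?= b.
Decompose q/2: p(p(3, b), q(0, p(0, 0))) =?= T,  0 =?= 0.
Bind T := p(p(3, b), q(0, p(0, 0))); substituting into the one remaining equation that mentions T gives: p(q(b, W), p(0, 0)) =?= p(q(b, plus(0, h(0, 3, p(h(0, 3, 0), h(3, p(p(3, b), q(0, p(0, 0))), 3))))), p(0, 0)). Substituting into the earlier binding gives P := p(h(0, 3, 0), h(3, p(p(3, b), q(0, p(0, 0))), 3)).
Delete trivial equation 0 =?= 0.
Decompose p/2: q(b, W) =?= q(b, plus(0, h(0, 3, p(h(0, 3, 0), h(3, p(p(3, b), q(0, p(0, 0))), 3))))),  p(0, 0) =?= p(0, 0).
Decompose q/2: b =?= b,  W =?= plus(0, h(0, 3, p(h(0, 3, 0), h(3, p(p(3, b), q(0, p(0, 0))), 3)))).
Delete trivial equation b =?= b.
Bind W := plus(0, h(0, 3, p(h(0, 3, 0), h(3, p(p(3, b), q(0, p(0, 0))), 3)))); no other remaining equation mentions W.
Delete trivial equation p(0, 0) =?= p(0, 0).
MGU = { R ↦ 0, Y2 ↦ p(0, 0), P ↦ p(h(0, 3, 0), h(3, p(p(3, b), q(0, p(0, 0))), 3)), T ↦ p(p(3, b), q(0, p(0, 0))), W ↦ plus(0, h(0, 3, p(h(0, 3, 0), h(3, p(p(3, b), q(0, p(0, 0))), 3)))) }, so T ↦ p(p(3, b), q(0, p(0, 0))).

p(p(3, b), q(0, p(0, 0)))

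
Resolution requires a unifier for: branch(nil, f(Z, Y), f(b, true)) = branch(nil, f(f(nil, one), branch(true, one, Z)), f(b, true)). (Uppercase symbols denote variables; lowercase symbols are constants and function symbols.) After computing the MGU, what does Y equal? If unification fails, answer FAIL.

branch(true, one, f(nil, one))

Decompose branch/3: nil = nil,  f(Z, Y) = f(f(nil, one), branch(true, one, Z)),  f(b, true) = f(b, true).
Delete trivial equation nil = nil.
Decompose f/2: Z = f(nil, one),  Y = branch(true, one, Z).
Bind Z := f(nil, one); substituting into the one remaining equation that mentions Z gives: Y = branch(true, one, f(nil, one)).
Bind Y := branch(true, one, f(nil, one)); no other remaining equation mentions Y.
Delete trivial equation f(b, true) = f(b, true).
MGU = { Z -> f(nil, one), Y -> branch(true, one, f(nil, one)) }, so Y -> branch(true, one, f(nil, one)).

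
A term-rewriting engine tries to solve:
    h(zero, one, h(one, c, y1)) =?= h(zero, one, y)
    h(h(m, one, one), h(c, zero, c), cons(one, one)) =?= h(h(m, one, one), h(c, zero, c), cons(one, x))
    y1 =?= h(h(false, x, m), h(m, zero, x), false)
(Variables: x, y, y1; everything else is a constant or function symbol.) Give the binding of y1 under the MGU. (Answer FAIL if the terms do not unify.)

h(h(false, one, m), h(m, zero, one), false)

Decompose h/3: zero =?= zero,  one =?= one,  h(one, c, y1) =?= y.
Delete trivial equation zero =?= zero.
Delete trivial equation one =?= one.
Bind y := h(one, c, y1); no other remaining equation mentions y.
Decompose h/3: h(m, one, one) =?= h(m, one, one),  h(c, zero, c) =?= h(c, zero, c),  cons(one, one) =?= cons(one, x).
Delete trivial equation h(m, one, one) =?= h(m, one, one).
Delete trivial equation h(c, zero, c) =?= h(c, zero, c).
Decompose cons/2: one =?= one,  one =?= x.
Delete trivial equation one =?= one.
Bind x := one; substituting into the remaining equation gives: y1 =?= h(h(false, one, m), h(m, zero, one), false).
Bind y1 := h(h(false, one, m), h(m, zero, one), false). Substituting into the earlier binding gives y := h(one, c, h(h(false, one, m), h(m, zero, one), false)).
MGU = { y := h(one, c, h(h(false, one, m), h(m, zero, one), false)), x := one, y1 := h(h(false, one, m), h(m, zero, one), false) }, so y1 := h(h(false, one, m), h(m, zero, one), false).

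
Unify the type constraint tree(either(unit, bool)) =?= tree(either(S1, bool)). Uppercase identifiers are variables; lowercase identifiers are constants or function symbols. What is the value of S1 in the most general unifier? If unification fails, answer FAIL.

unit

Decompose tree/1: either(unit, bool) =?= either(S1, bool).
Decompose either/2: unit =?= S1,  bool =?= bool.
Bind S1 := unit; no other remaining equation mentions S1.
Delete trivial equation bool =?= bool.
MGU = { S1 := unit }, so S1 := unit.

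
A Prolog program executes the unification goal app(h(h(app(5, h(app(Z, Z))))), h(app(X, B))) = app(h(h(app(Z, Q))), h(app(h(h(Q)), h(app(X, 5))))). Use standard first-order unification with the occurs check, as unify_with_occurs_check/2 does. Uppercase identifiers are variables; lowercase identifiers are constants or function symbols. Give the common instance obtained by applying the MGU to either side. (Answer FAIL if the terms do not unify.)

app(h(h(app(5, h(app(5, 5))))), h(app(h(h(h(app(5, 5)))), h(app(h(h(h(app(5, 5)))), 5)))))

Decompose app/2: h(h(app(5, h(app(Z, Z))))) = h(h(app(Z, Q))),  h(app(X, B)) = h(app(h(h(Q)), h(app(X, 5)))).
Decompose h/1: h(app(5, h(app(Z, Z)))) = h(app(Z, Q)).
Decompose h/1: app(5, h(app(Z, Z))) = app(Z, Q).
Decompose app/2: 5 = Z,  h(app(Z, Z)) = Q.
Bind Z := 5; substituting into the one remaining equation that mentions Z gives: h(app(5, 5)) = Q.
Bind Q := h(app(5, 5)); substituting into the remaining equation gives: h(app(X, B)) = h(app(h(h(h(app(5, 5)))), h(app(X, 5)))).
Decompose h/1: app(X, B) = app(h(h(h(app(5, 5)))), h(app(X, 5))).
Decompose app/2: X = h(h(h(app(5, 5)))),  B = h(app(X, 5)).
Bind X := h(h(h(app(5, 5)))); substituting into the remaining equation gives: B = h(app(h(h(h(app(5, 5)))), 5)).
Bind B := h(app(h(h(h(app(5, 5)))), 5)).
Applying the MGU to either side gives app(h(h(app(5, h(app(5, 5))))), h(app(h(h(h(app(5, 5)))), h(app(h(h(h(app(5, 5)))), 5))))).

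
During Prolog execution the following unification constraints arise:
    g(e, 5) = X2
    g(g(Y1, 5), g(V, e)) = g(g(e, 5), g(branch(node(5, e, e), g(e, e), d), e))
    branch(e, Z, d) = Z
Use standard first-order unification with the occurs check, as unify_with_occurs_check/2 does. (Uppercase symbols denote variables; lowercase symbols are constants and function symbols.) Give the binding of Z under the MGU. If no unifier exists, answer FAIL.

FAIL

Bind X2 := g(e, 5); no other remaining equation mentions X2.
Decompose g/2: g(Y1, 5) = g(e, 5),  g(V, e) = g(branch(node(5, e, e), g(e, e), d), e).
Decompose g/2: Y1 = e,  5 = 5.
Bind Y1 := e; no other remaining equation mentions Y1.
Delete trivial equation 5 = 5.
Decompose g/2: V = branch(node(5, e, e), g(e, e), d),  e = e.
Bind V := branch(node(5, e, e), g(e, e), d); no other remaining equation mentions V.
Delete trivial equation e = e.
Occurs check fails: Z occurs in branch(e, Z, d); the equation Z = branch(e, Z, d) has no finite solution.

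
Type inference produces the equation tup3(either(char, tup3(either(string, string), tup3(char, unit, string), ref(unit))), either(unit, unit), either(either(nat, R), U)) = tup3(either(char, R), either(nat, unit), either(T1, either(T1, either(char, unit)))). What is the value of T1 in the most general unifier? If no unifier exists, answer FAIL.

Decompose tup3/3: either(char, tup3(either(string, string), tup3(char, unit, string), ref(unit))) = either(char, R),  either(unit, unit) = either(nat, unit),  either(either(nat, R), U) = either(T1, either(T1, either(char, unit))).
Decompose either/2: char = char,  tup3(either(string, string), tup3(char, unit, string), ref(unit)) = R.
Delete trivial equation char = char.
Bind R := tup3(either(string, string), tup3(char, unit, string), ref(unit)); substituting into the one remaining equation that mentions R gives: either(either(nat, tup3(either(string, string), tup3(char, unit, string), ref(unit))), U) = either(T1, either(T1, either(char, unit))).
Decompose either/2: unit = nat,  unit = unit.
Clash: constants unit and nat differ; no unifier exists.

FAIL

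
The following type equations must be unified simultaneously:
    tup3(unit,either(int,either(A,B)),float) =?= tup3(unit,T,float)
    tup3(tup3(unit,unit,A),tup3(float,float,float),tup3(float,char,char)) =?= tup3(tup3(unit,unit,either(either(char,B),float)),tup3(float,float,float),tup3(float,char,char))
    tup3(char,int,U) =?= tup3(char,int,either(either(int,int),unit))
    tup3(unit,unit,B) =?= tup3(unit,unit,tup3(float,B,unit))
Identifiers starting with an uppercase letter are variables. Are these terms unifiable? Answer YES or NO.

NO

Decompose tup3/3: unit =?= unit,  either(int,either(A,B)) =?= T,  float =?= float.
Delete trivial equation unit =?= unit.
Bind T := either(int,either(A,B)); no other remaining equation mentions T.
Delete trivial equation float =?= float.
Decompose tup3/3: tup3(unit,unit,A) =?= tup3(unit,unit,either(either(char,B),float)),  tup3(float,float,float) =?= tup3(float,float,float),  tup3(float,char,char) =?= tup3(float,char,char).
Decompose tup3/3: unit =?= unit,  unit =?= unit,  A =?= either(either(char,B),float).
Delete trivial equation unit =?= unit.
Delete trivial equation unit =?= unit.
Bind A := either(either(char,B),float); no other remaining equation mentions A. Substituting into the earlier binding gives T := either(int,either(either(either(char,B),float),B)).
Delete trivial equation tup3(float,float,float) =?= tup3(float,float,float).
Delete trivial equation tup3(float,char,char) =?= tup3(float,char,char).
Decompose tup3/3: char =?= char,  int =?= int,  U =?= either(either(int,int),unit).
Delete trivial equation char =?= char.
Delete trivial equation int =?= int.
Bind U := either(either(int,int),unit); no other remaining equation mentions U.
Decompose tup3/3: unit =?= unit,  unit =?= unit,  B =?= tup3(float,B,unit).
Delete trivial equation unit =?= unit.
Delete trivial equation unit =?= unit.
Occurs check fails: B occurs in tup3(float,B,unit); the equation B =?= tup3(float,B,unit) has no finite solution.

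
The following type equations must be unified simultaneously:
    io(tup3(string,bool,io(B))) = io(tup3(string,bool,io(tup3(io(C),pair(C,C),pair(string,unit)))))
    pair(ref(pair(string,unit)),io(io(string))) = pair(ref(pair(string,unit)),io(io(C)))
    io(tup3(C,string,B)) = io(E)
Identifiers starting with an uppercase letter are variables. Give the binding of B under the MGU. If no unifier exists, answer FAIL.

Decompose io/1: tup3(string,bool,io(B)) = tup3(string,bool,io(tup3(io(C),pair(C,C),pair(string,unit)))).
Decompose tup3/3: string = string,  bool = bool,  io(B) = io(tup3(io(C),pair(C,C),pair(string,unit))).
Delete trivial equation string = string.
Delete trivial equation bool = bool.
Decompose io/1: B = tup3(io(C),pair(C,C),pair(string,unit)).
Bind B := tup3(io(C),pair(C,C),pair(string,unit)); substituting into the one remaining equation that mentions B gives: io(tup3(C,string,tup3(io(C),pair(C,C),pair(string,unit)))) = io(E).
Decompose pair/2: ref(pair(string,unit)) = ref(pair(string,unit)),  io(io(string)) = io(io(C)).
Delete trivial equation ref(pair(string,unit)) = ref(pair(string,unit)).
Decompose io/1: io(string) = io(C).
Decompose io/1: string = C.
Bind C := string; substituting into the remaining equation gives: io(tup3(string,string,tup3(io(string),pair(string,string),pair(string,unit)))) = io(E). Substituting into the earlier binding gives B := tup3(io(string),pair(string,string),pair(string,unit)).
Decompose io/1: tup3(string,string,tup3(io(string),pair(string,string),pair(string,unit))) = E.
Bind E := tup3(string,string,tup3(io(string),pair(string,string),pair(string,unit))).
MGU = { B := tup3(io(string),pair(string,string),pair(string,unit)), C := string, E := tup3(string,string,tup3(io(string),pair(string,string),pair(string,unit))) }, so B := tup3(io(string),pair(string,string),pair(string,unit)).

tup3(io(string),pair(string,string),pair(string,unit))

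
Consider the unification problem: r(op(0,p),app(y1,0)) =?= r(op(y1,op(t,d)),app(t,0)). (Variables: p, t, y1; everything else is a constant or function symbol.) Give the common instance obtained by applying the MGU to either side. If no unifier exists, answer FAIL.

Decompose r/2: op(0,p) =?= op(y1,op(t,d)),  app(y1,0) =?= app(t,0).
Decompose op/2: 0 =?= y1,  p =?= op(t,d).
Bind y1 := 0; substituting into the one remaining equation that mentions y1 gives: app(0,0) =?= app(t,0).
Bind p := op(t,d); no other remaining equation mentions p.
Decompose app/2: 0 =?= t,  0 =?= 0.
Bind t := 0; no other remaining equation mentions t. Substituting into the earlier binding gives p := op(0,d).
Delete trivial equation 0 =?= 0.
Applying the MGU to either side gives r(op(0,op(0,d)),app(0,0)).

r(op(0,op(0,d)),app(0,0))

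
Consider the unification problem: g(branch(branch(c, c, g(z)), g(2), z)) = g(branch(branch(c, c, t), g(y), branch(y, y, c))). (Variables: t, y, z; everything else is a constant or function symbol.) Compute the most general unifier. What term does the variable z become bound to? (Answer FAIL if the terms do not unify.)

branch(2, 2, c)

Decompose g/1: branch(branch(c, c, g(z)), g(2), z) = branch(branch(c, c, t), g(y), branch(y, y, c)).
Decompose branch/3: branch(c, c, g(z)) = branch(c, c, t),  g(2) = g(y),  z = branch(y, y, c).
Decompose branch/3: c = c,  c = c,  g(z) = t.
Delete trivial equation c = c.
Delete trivial equation c = c.
Bind t := g(z); no other remaining equation mentions t.
Decompose g/1: 2 = y.
Bind y := 2; substituting into the remaining equation gives: z = branch(2, 2, c).
Bind z := branch(2, 2, c). Substituting into the earlier binding gives t := g(branch(2, 2, c)).
MGU = { t := g(branch(2, 2, c)), y := 2, z := branch(2, 2, c) }, so z := branch(2, 2, c).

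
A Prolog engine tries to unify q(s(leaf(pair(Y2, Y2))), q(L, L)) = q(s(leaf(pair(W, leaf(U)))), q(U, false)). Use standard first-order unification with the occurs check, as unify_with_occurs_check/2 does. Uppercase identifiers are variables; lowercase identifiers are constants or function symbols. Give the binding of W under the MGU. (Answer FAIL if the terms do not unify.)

Decompose q/2: s(leaf(pair(Y2, Y2))) = s(leaf(pair(W, leaf(U)))),  q(L, L) = q(U, false).
Decompose s/1: leaf(pair(Y2, Y2)) = leaf(pair(W, leaf(U))).
Decompose leaf/1: pair(Y2, Y2) = pair(W, leaf(U)).
Decompose pair/2: Y2 = W,  Y2 = leaf(U).
Bind Y2 := W; substituting into the one remaining equation that mentions Y2 gives: W = leaf(U).
Bind W := leaf(U); no other remaining equation mentions W. Substituting into the earlier binding gives Y2 := leaf(U).
Decompose q/2: L = U,  L = false.
Bind L := U; substituting into the remaining equation gives: U = false.
Bind U := false. Substituting into the earlier bindings gives Y2 := leaf(false), W := leaf(false), L := false.
MGU = { Y2 ↦ leaf(false), W ↦ leaf(false), L ↦ false, U ↦ false }, so W ↦ leaf(false).

leaf(false)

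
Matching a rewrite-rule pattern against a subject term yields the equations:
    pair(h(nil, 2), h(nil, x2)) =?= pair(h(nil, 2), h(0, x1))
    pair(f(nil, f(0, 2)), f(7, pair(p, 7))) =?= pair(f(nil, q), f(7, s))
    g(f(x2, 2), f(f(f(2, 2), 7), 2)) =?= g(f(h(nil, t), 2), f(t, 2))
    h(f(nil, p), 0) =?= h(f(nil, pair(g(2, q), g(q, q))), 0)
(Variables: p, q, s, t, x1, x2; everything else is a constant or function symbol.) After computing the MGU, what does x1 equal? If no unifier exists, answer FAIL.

FAIL

Decompose pair/2: h(nil, 2) =?= h(nil, 2),  h(nil, x2) =?= h(0, x1).
Delete trivial equation h(nil, 2) =?= h(nil, 2).
Decompose h/2: nil =?= 0,  x2 =?= x1.
Clash: constants nil and 0 differ; no unifier exists.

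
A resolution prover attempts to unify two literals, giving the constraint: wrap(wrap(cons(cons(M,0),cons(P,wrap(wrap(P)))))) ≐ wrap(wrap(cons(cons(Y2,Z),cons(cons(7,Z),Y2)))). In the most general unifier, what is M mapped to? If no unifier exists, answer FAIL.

Decompose wrap/1: wrap(cons(cons(M,0),cons(P,wrap(wrap(P))))) ≐ wrap(cons(cons(Y2,Z),cons(cons(7,Z),Y2))).
Decompose wrap/1: cons(cons(M,0),cons(P,wrap(wrap(P)))) ≐ cons(cons(Y2,Z),cons(cons(7,Z),Y2)).
Decompose cons/2: cons(M,0) ≐ cons(Y2,Z),  cons(P,wrap(wrap(P))) ≐ cons(cons(7,Z),Y2).
Decompose cons/2: M ≐ Y2,  0 ≐ Z.
Bind M := Y2; no other remaining equation mentions M.
Bind Z := 0; substituting into the remaining equation gives: cons(P,wrap(wrap(P))) ≐ cons(cons(7,0),Y2).
Decompose cons/2: P ≐ cons(7,0),  wrap(wrap(P)) ≐ Y2.
Bind P := cons(7,0); substituting into the remaining equation gives: wrap(wrap(cons(7,0))) ≐ Y2.
Bind Y2 := wrap(wrap(cons(7,0))). Substituting into the earlier binding gives M := wrap(wrap(cons(7,0))).
MGU = { M -> wrap(wrap(cons(7,0))), Z -> 0, P -> cons(7,0), Y2 -> wrap(wrap(cons(7,0))) }, so M -> wrap(wrap(cons(7,0))).

wrap(wrap(cons(7,0)))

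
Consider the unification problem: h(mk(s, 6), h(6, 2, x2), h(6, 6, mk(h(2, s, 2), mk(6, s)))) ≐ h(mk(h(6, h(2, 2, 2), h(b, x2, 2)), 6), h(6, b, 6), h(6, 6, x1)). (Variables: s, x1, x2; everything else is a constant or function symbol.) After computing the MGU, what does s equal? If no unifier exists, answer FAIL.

FAIL

Decompose h/3: mk(s, 6) ≐ mk(h(6, h(2, 2, 2), h(b, x2, 2)), 6),  h(6, 2, x2) ≐ h(6, b, 6),  h(6, 6, mk(h(2, s, 2), mk(6, s))) ≐ h(6, 6, x1).
Decompose mk/2: s ≐ h(6, h(2, 2, 2), h(b, x2, 2)),  6 ≐ 6.
Bind s := h(6, h(2, 2, 2), h(b, x2, 2)); substituting into the one remaining equation that mentions s gives: h(6, 6, mk(h(2, h(6, h(2, 2, 2), h(b, x2, 2)), 2), mk(6, h(6, h(2, 2, 2), h(b, x2, 2))))) ≐ h(6, 6, x1).
Delete trivial equation 6 ≐ 6.
Decompose h/3: 6 ≐ 6,  2 ≐ b,  x2 ≐ 6.
Delete trivial equation 6 ≐ 6.
Clash: constants 2 and b differ; no unifier exists.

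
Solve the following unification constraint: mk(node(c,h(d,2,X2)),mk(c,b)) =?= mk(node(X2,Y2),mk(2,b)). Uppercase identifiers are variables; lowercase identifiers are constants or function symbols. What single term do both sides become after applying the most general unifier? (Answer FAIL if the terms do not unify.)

FAIL

Decompose mk/2: node(c,h(d,2,X2)) =?= node(X2,Y2),  mk(c,b) =?= mk(2,b).
Decompose node/2: c =?= X2,  h(d,2,X2) =?= Y2.
Bind X2 := c; substituting into the one remaining equation that mentions X2 gives: h(d,2,c) =?= Y2.
Bind Y2 := h(d,2,c); no other remaining equation mentions Y2.
Decompose mk/2: c =?= 2,  b =?= b.
Clash: constants c and 2 differ; no unifier exists.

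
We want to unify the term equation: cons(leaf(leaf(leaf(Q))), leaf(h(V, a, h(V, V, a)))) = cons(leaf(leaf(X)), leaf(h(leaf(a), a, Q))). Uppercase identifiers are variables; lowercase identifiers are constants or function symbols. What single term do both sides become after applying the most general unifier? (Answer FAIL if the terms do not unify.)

cons(leaf(leaf(leaf(h(leaf(a), leaf(a), a)))), leaf(h(leaf(a), a, h(leaf(a), leaf(a), a))))

Decompose cons/2: leaf(leaf(leaf(Q))) = leaf(leaf(X)),  leaf(h(V, a, h(V, V, a))) = leaf(h(leaf(a), a, Q)).
Decompose leaf/1: leaf(leaf(Q)) = leaf(X).
Decompose leaf/1: leaf(Q) = X.
Bind X := leaf(Q); no other remaining equation mentions X.
Decompose leaf/1: h(V, a, h(V, V, a)) = h(leaf(a), a, Q).
Decompose h/3: V = leaf(a),  a = a,  h(V, V, a) = Q.
Bind V := leaf(a); substituting into the one remaining equation that mentions V gives: h(leaf(a), leaf(a), a) = Q.
Delete trivial equation a = a.
Bind Q := h(leaf(a), leaf(a), a). Substituting into the earlier binding gives X := leaf(h(leaf(a), leaf(a), a)).
Applying the MGU to either side gives cons(leaf(leaf(leaf(h(leaf(a), leaf(a), a)))), leaf(h(leaf(a), a, h(leaf(a), leaf(a), a)))).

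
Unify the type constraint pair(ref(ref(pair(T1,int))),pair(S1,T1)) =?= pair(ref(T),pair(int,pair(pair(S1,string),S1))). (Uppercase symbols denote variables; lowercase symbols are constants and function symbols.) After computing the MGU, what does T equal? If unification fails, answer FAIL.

Decompose pair/2: ref(ref(pair(T1,int))) =?= ref(T),  pair(S1,T1) =?= pair(int,pair(pair(S1,string),S1)).
Decompose ref/1: ref(pair(T1,int)) =?= T.
Bind T := ref(pair(T1,int)); no other remaining equation mentions T.
Decompose pair/2: S1 =?= int,  T1 =?= pair(pair(S1,string),S1).
Bind S1 := int; substituting into the remaining equation gives: T1 =?= pair(pair(int,string),int).
Bind T1 := pair(pair(int,string),int). Substituting into the earlier binding gives T := ref(pair(pair(pair(int,string),int),int)).
MGU = { T := ref(pair(pair(pair(int,string),int),int)), S1 := int, T1 := pair(pair(int,string),int) }, so T := ref(pair(pair(pair(int,string),int),int)).

ref(pair(pair(pair(int,string),int),int))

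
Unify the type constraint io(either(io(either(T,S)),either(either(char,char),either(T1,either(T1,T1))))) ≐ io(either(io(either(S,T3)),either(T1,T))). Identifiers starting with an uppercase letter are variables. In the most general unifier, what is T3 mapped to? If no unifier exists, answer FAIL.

either(either(char,char),either(either(char,char),either(char,char)))

Decompose io/1: either(io(either(T,S)),either(either(char,char),either(T1,either(T1,T1)))) ≐ either(io(either(S,T3)),either(T1,T)).
Decompose either/2: io(either(T,S)) ≐ io(either(S,T3)),  either(either(char,char),either(T1,either(T1,T1))) ≐ either(T1,T).
Decompose io/1: either(T,S) ≐ either(S,T3).
Decompose either/2: T ≐ S,  S ≐ T3.
Bind T := S; substituting into the one remaining equation that mentions T gives: either(either(char,char),either(T1,either(T1,T1))) ≐ either(T1,S).
Bind S := T3; substituting into the remaining equation gives: either(either(char,char),either(T1,either(T1,T1))) ≐ either(T1,T3). Substituting into the earlier binding gives T := T3.
Decompose either/2: either(char,char) ≐ T1,  either(T1,either(T1,T1)) ≐ T3.
Bind T1 := either(char,char); substituting into the remaining equation gives: either(either(char,char),either(either(char,char),either(char,char))) ≐ T3.
Bind T3 := either(either(char,char),either(either(char,char),either(char,char))). Substituting into the earlier bindings gives T := either(either(char,char),either(either(char,char),either(char,char))), S := either(either(char,char),either(either(char,char),either(char,char))).
MGU = { T ↦ either(either(char,char),either(either(char,char),either(char,char))), S ↦ either(either(char,char),either(either(char,char),either(char,char))), T1 ↦ either(char,char), T3 ↦ either(either(char,char),either(either(char,char),either(char,char))) }, so T3 ↦ either(either(char,char),either(either(char,char),either(char,char))).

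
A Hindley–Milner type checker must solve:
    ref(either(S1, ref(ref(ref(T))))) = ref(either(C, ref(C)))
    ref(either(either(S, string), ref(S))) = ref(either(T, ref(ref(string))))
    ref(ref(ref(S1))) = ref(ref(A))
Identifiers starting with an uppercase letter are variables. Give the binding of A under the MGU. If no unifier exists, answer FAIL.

Decompose ref/1: either(S1, ref(ref(ref(T)))) = either(C, ref(C)).
Decompose either/2: S1 = C,  ref(ref(ref(T))) = ref(C).
Bind S1 := C; substituting into the one remaining equation that mentions S1 gives: ref(ref(ref(C))) = ref(ref(A)).
Decompose ref/1: ref(ref(T)) = C.
Bind C := ref(ref(T)); substituting into the one remaining equation that mentions C gives: ref(ref(ref(ref(ref(T))))) = ref(ref(A)). Substituting into the earlier binding gives S1 := ref(ref(T)).
Decompose ref/1: either(either(S, string), ref(S)) = either(T, ref(ref(string))).
Decompose either/2: either(S, string) = T,  ref(S) = ref(ref(string)).
Bind T := either(S, string); substituting into the one remaining equation that mentions T gives: ref(ref(ref(ref(ref(either(S, string)))))) = ref(ref(A)). Substituting into the earlier bindings gives S1 := ref(ref(either(S, string))), C := ref(ref(either(S, string))).
Decompose ref/1: S = ref(string).
Bind S := ref(string); substituting into the remaining equation gives: ref(ref(ref(ref(ref(either(ref(string), string)))))) = ref(ref(A)). Substituting into the earlier bindings gives S1 := ref(ref(either(ref(string), string))), C := ref(ref(either(ref(string), string))), T := either(ref(string), string).
Decompose ref/1: ref(ref(ref(ref(either(ref(string), string))))) = ref(A).
Decompose ref/1: ref(ref(ref(either(ref(string), string)))) = A.
Bind A := ref(ref(ref(either(ref(string), string)))).
MGU = { S1 -> ref(ref(either(ref(string), string))), C -> ref(ref(either(ref(string), string))), T -> either(ref(string), string), S -> ref(string), A -> ref(ref(ref(either(ref(string), string)))) }, so A -> ref(ref(ref(either(ref(string), string)))).

ref(ref(ref(either(ref(string), string))))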